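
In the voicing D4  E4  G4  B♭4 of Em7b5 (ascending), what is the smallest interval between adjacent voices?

major second

Adjacent intervals: D4→E4 = major second; E4→G4 = minor third; G4→B♭4 = minor third.
The smallest is D4 to E4, a major second (2 semitones).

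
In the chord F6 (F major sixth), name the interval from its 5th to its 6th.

major second

F6 (F major sixth) is spelled F–A–C–D.
The 5th is C and the 6th is D.
Counting 2 letters and 2 half steps from C gives a major second.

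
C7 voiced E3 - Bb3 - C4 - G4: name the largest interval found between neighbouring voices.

Adjacent intervals: E3→Bb3 = diminished fifth; Bb3→C4 = major second; C4→G4 = perfect fifth.
The largest is C4 to G4, a perfect fifth (7 semitones).

perfect fifth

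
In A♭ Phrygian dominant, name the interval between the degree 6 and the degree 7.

The scale runs A♭ B𝄫 C D♭ E♭ F♭ G♭.
That puts F♭ below G♭.
Counting 2 letters and 2 half steps from F♭ gives a major second.

major second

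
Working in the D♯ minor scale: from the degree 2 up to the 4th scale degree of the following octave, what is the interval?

Spelling the D♯ minor scale: D♯ E♯ F♯ G♯ A♯ B C♯.
Degree 2 = E♯; scale degree 4 (up an octave) = G♯.
From E♯ to G♯: 15 semitones over a tenth = minor.

minor 10th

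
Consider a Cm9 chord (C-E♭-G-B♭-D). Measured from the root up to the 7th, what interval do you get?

minor 7th

Root = C; 7th = B♭.
7 letter names make it a seventh; at 10 semitones (a half step narrower than major) the quality is minor.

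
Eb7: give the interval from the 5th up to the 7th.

minor 3rd

The chord tones of Eb7 (Eb dominant seventh) are Eb G Bb Db.
That puts Bb below Db.
3 letter names make it a third; at 3 semitones (a half step narrower than major) the quality is minor.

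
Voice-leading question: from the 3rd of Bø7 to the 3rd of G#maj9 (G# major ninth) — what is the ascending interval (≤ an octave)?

augmented sixth

The 3rd of Bø7 is D; the 3rd of G#maj9 (G# major ninth) is B#.
From D to B#: 10 semitones over a sixth = augmented.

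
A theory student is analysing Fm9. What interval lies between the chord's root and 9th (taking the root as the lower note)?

major 9th

Fmin9 (F minor ninth): F Ab C Eb G.
That puts F below G.
F up to G spans 9 letter names and 14 semitones — a major ninth.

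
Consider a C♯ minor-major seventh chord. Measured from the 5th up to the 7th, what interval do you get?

C♯mM7 is spelled C♯-E-G♯-B♯.
That puts G♯ below B♯.
From G♯ to B♯ is 4 semitones, exactly the major third.

major third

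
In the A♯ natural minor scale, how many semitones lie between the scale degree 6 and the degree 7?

The scale is A♯ B♯ C♯ D♯ E♯ F♯ G♯.
F♯ up to G♯ is a major second — 2 semitones.

2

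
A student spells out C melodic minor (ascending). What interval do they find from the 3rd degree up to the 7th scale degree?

Spelling C melodic minor (ascending): C D Eb F G A B.
So we need the interval from Eb up to B.
Eb up to B is 8 semitones, a half step wider than a perfect fifth, so the interval is augmented.

A5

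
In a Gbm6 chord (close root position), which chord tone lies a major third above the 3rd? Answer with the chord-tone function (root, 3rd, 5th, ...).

5th

Gbmin6 is spelled Gb-Bbb-Db-Eb.
The 3rd is Bbb. A major third above Bbb is Db.
Db is the chord's 5th.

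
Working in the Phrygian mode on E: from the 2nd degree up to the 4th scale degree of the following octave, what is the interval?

Spelling the Phrygian mode on E: E F G A B C D.
The 2nd degree is F and the 4th scale degree (up an octave) is A.
F up to A spans 10 letter names and 16 semitones — a major tenth.

major tenth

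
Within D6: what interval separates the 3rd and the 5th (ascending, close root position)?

minor 3rd

The chord tones of D6 are D-F#-A-B.
3rd = F#; 5th = A.
From F# to A: 3 semitones over a third = minor.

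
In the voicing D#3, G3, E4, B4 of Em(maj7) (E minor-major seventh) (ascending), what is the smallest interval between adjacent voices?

diminished fourth

Adjacent intervals: D#3→G3 = diminished fourth; G3→E4 = major sixth; E4→B4 = perfect fifth.
The smallest is D#3 to G3, a diminished fourth (4 semitones).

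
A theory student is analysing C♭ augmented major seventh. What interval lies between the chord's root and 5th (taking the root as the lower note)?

The chord tones of C♭maj7#5 are C♭ E♭ G B♭.
The root is C♭ and the 5th is G.
C♭ up to G is 8 semitones, a half step wider than a perfect fifth, so the interval is augmented.

augmented fifth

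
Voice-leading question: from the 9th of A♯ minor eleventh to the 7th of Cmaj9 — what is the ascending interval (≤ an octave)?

diminished octave

A♯ minor eleventh has B♯ as its 9th, and Cmaj9 has B as its 7th.
8 letter names make it an octave; at 11 semitones (a half step narrower than perfect) the quality is diminished.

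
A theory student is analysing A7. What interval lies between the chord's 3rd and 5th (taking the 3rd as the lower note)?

A7: A, C#, E, G.
So we need the interval from C# up to E.
From C# to E: 3 semitones over a third = minor.

minor 3rd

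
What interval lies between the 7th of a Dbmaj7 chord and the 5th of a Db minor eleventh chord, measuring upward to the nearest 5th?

The 7th of Dbmaj7 is C; the 5th of Db minor eleventh is Ab.
From C to Ab: 8 semitones over a sixth = minor.

minor sixth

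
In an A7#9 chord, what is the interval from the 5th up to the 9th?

augmented fifth

A7#9 (A dominant seventh sharp nine): A-C#-E-G-B#.
5th = E; 9th = B#.
From E to B#: 8 semitones over a fifth = augmented.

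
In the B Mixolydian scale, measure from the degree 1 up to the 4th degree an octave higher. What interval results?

Spelling the B Mixolydian scale: B C# D# E F# G# A.
That puts B below E.
B up to E spans 11 letter names and 17 semitones — a perfect eleventh.

perfect 11th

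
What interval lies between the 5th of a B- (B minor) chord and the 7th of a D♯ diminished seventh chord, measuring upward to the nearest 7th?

diminished fifth

B- (B minor) has F♯ as its 5th, and D♯ diminished seventh has C as its 7th.
5 letter names make it a fifth; at 6 semitones (a half step narrower than perfect) the quality is diminished.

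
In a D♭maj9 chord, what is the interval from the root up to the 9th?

D♭maj9 (D♭ major ninth) is spelled D♭ F A♭ C E♭.
That puts D♭ below E♭.
D♭ up to E♭ spans 9 letter names and 14 semitones — a major ninth.

M9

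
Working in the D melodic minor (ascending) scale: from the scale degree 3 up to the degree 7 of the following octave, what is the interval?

Spelling the D melodic minor (ascending) scale: D E F G A B C♯.
Scale degree 3 = F; 7th scale degree (up an octave) = C♯.
From F to C♯: 20 semitones over a twelfth = augmented.

A12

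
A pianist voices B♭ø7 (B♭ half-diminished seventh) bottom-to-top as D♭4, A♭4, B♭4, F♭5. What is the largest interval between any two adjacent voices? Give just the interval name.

perfect fifth

Adjacent intervals: D♭4→A♭4 = perfect fifth; A♭4→B♭4 = major second; B♭4→F♭5 = diminished fifth.
The largest is D♭4 to A♭4, a perfect fifth (7 semitones).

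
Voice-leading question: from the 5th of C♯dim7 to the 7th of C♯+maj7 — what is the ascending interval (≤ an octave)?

The 5th of C♯dim7 is G; the 7th of C♯+maj7 is B♯.
From G to B♯: 5 semitones over a third = augmented.

augmented third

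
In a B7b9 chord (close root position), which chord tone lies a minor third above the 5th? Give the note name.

A

B dominant seventh flat nine: B D♯ F♯ A C.
The 5th is F♯. A minor third above F♯ is A.
A is the chord's 7th.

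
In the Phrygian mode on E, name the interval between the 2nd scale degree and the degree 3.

major 2nd

E phrygian: E F G A B C D.
That puts F below G.
From F to G is 2 semitones, exactly the major second.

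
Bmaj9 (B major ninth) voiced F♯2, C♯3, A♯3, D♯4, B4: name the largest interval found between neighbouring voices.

major sixth

Adjacent intervals: F♯2→C♯3 = perfect fifth; C♯3→A♯3 = major sixth; A♯3→D♯4 = perfect fourth; D♯4→B4 = minor sixth.
The largest is C♯3 to A♯3, a major sixth (9 semitones).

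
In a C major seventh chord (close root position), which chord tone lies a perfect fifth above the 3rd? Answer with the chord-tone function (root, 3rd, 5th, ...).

The chord tones of CM7 are C, E, G, B.
The 3rd is E. A perfect fifth above E is B.
B is the chord's 7th.

7th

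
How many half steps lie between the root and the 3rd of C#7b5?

Spelling the chord: C#, E#, G, B.
C# to E# is a major third: 4 semitones.

4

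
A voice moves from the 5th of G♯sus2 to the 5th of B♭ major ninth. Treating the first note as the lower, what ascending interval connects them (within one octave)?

diminished 3rd

The 5th of G♯sus2 is D♯; the 5th of B♭ major ninth is F.
From D♯ to F: 2 semitones over a third = diminished.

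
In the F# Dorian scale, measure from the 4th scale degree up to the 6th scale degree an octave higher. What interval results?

Spelling the F# Dorian scale: F# G# A B C# D# E.
That puts B below D#.
From B to D# is 16 semitones, exactly the major tenth.

major 10th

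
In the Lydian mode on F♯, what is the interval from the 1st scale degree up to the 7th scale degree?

F♯ lydian: F♯ G♯ A♯ B♯ C♯ D♯ E♯.
That puts F♯ below E♯.
F♯ up to E♯ spans 7 letter names and 11 semitones — a major seventh.

major 7th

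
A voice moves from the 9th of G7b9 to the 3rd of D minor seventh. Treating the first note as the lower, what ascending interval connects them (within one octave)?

major sixth

G7b9 has A♭ as its 9th, and D minor seventh has F as its 3rd.
A♭ up to F spans 6 letter names and 9 semitones — a major sixth.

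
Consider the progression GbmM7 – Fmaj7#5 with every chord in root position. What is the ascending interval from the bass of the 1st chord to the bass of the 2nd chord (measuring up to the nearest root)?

The roots are Gb and F.
Gb up to F spans 7 letter names and 11 semitones — a major seventh.

M7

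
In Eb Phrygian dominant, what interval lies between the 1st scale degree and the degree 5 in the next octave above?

Eb phrygian dominant: Eb Fb G Ab Bb Cb Db.
That puts Eb below Bb.
From Eb to Bb is 19 semitones, exactly the perfect twelfth.

perfect twelfth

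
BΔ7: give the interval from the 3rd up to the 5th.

Spelling the chord: B, D#, F#, A#.
The 3rd is D# and the 5th is F#.
3 letter names make it a third; at 3 semitones (a half step narrower than major) the quality is minor.

m3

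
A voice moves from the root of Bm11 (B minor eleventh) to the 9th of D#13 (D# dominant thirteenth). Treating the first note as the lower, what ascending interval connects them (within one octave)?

The root of Bm11 (B minor eleventh) is B; the 9th of D#13 (D# dominant thirteenth) is E#.
4 letter names make it a fourth; at 6 semitones (a half step wider than perfect) the quality is augmented.

A4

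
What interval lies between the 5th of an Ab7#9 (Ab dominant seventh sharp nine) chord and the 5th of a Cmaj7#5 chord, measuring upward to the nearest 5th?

Ab7#9 (Ab dominant seventh sharp nine) has Eb as its 5th, and Cmaj7#5 has G# as its 5th.
From Eb to G#: 5 semitones over a third = augmented.

A3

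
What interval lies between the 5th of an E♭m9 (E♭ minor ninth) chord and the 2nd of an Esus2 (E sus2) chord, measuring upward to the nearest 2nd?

A5

E♭m9 (E♭ minor ninth) has B♭ as its 5th, and Esus2 (E sus2) has F♯ as its 2nd.
From B♭ to F♯: 8 semitones over a fifth = augmented.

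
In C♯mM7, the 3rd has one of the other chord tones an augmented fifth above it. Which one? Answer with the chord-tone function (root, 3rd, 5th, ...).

C♯mM7: C♯, E, G♯, B♯.
The 3rd is E. An augmented fifth above E is B♯.
B♯ is the chord's 7th.

7th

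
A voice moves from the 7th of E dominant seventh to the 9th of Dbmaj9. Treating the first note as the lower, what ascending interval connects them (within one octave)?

E dominant seventh has D as its 7th, and Dbmaj9 has Eb as its 9th.
2 letter names make it a second; at 1 semitone (a half step narrower than major) the quality is minor.

m2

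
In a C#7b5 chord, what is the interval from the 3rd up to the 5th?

diminished third

C#7b5 is spelled C# E# G B.
The 3rd is E# and the 5th is G.
3 letter names make it a third; at 2 semitones (a whole step narrower than major) the quality is diminished.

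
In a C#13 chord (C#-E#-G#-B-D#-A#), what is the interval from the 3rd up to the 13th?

perfect eleventh

The 3rd is E# and the 13th is A#.
From E# to A# is 17 semitones, exactly the perfect eleventh.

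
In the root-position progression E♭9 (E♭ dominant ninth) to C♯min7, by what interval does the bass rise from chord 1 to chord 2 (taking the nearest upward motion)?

augmented sixth

The roots are E♭ and C♯.
6 letter names make it a sixth; at 10 semitones (a half step wider than major) the quality is augmented.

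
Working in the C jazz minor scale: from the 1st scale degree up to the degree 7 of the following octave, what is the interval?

C melodic minor: C D Eb F G A B.
1st scale degree = C; 7th scale degree (up an octave) = B.
From C to B is 23 semitones, exactly the major fourteenth.

major 14th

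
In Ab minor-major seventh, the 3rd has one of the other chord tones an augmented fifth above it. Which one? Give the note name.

G

AbmM7: Ab-Cb-Eb-G.
The 3rd is Cb. An augmented fifth above Cb is G.
G is the chord's 7th.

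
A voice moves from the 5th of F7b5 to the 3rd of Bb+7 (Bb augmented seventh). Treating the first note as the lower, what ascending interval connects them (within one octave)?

A2

The 5th of F7b5 is Cb; the 3rd of Bb+7 (Bb augmented seventh) is D.
2 letter names make it a second; at 3 semitones (a half step wider than major) the quality is augmented.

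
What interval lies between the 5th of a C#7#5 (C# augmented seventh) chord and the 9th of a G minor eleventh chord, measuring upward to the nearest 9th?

The 5th of C#7#5 (C# augmented seventh) is G##; the 9th of G minor eleventh is A.
2 letter names make it a second; at 0 semitones (a whole step narrower than major) the quality is diminished.

d2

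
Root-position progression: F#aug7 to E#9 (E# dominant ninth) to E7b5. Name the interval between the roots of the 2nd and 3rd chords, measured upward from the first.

diminished octave

The roots are E# and E.
E# up to E is 11 semitones, a half step narrower than a perfect octave, so the interval is diminished.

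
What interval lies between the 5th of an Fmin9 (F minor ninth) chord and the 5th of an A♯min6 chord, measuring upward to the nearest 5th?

Fmin9 (F minor ninth) has C as its 5th, and A♯min6 has E♯ as its 5th.
3 letter names make it a third; at 5 semitones (a half step wider than major) the quality is augmented.

augmented 3rd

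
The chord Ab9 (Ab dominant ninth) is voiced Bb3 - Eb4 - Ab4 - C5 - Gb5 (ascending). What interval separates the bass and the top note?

The outer voices are Bb3 and Gb5.
From Bb to Gb: 20 semitones over a thirteenth = minor.

minor thirteenth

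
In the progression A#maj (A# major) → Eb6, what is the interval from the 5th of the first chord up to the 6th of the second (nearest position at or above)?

diminished sixth

The 5th of A#maj (A# major) is E#; the 6th of Eb6 is C.
From E# to C: 7 semitones over a sixth = diminished.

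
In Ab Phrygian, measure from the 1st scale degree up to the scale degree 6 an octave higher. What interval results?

The scale runs Ab Bbb Cb Db Eb Fb Gb.
So we need the interval from Ab up to Fb.
13 letter names make it a thirteenth; at 20 semitones (a half step narrower than major) the quality is minor.

minor thirteenth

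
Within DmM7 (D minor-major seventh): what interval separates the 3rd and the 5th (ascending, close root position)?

major third

Dm(maj7) (D minor-major seventh): D–F–A–C#.
3rd = F; 5th = A.
From F to A is 4 semitones, exactly the major third.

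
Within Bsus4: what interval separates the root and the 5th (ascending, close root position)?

Bsus4 (B sus4): B–E–F#.
The root is B and the 5th is F#.
B up to F# spans 5 letter names and 7 semitones — a perfect fifth.

perfect fifth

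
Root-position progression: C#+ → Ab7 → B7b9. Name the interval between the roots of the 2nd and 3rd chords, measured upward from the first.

augmented second

The roots are Ab and B.
2 letter names make it a second; at 3 semitones (a half step wider than major) the quality is augmented.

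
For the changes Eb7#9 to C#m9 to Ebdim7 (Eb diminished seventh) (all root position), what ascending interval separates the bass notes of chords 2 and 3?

d3

The roots are C# and Eb.
From C# to Eb: 2 semitones over a third = diminished.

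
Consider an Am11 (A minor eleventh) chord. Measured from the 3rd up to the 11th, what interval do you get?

Am11: A–C–E–G–B–D.
So we need the interval from C up to D.
From C to D is 14 semitones, exactly the major ninth.

major ninth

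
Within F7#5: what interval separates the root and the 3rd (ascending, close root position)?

Spelling the chord: F–A–C♯–E♭.
Root = F; 3rd = A.
Counting 3 letters and 4 half steps from F gives a major third.

major 3rd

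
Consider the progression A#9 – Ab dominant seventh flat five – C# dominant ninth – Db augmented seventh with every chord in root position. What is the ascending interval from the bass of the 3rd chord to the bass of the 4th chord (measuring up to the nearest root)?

The roots are C# and Db.
2 letter names make it a second; at 0 semitones (a whole step narrower than major) the quality is diminished.

diminished 2nd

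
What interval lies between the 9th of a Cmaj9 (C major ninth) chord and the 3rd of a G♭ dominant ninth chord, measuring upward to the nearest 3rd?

Cmaj9 (C major ninth) has D as its 9th, and G♭ dominant ninth has B♭ as its 3rd.
From D to B♭: 8 semitones over a sixth = minor.

minor sixth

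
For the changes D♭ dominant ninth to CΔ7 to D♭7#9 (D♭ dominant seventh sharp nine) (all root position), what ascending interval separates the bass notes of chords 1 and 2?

major 7th

The roots are D♭ and C.
From D♭ to C is 11 semitones, exactly the major seventh.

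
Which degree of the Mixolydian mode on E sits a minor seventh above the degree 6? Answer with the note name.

B

The scale is E F# G# A B C# D.
The degree 6 is C#; a minor seventh above that is B — scale degree 5.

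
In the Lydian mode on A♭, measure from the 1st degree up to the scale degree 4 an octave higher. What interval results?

augmented 11th

Spelling the Lydian mode on A♭: A♭ B♭ C D E♭ F G.
1st degree = A♭; 4th scale degree (up an octave) = D.
A♭ up to D is 18 semitones, a half step wider than a perfect eleventh, so the interval is augmented.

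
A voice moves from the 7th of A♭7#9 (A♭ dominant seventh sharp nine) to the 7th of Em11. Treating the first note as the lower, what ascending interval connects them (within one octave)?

A♭7#9 (A♭ dominant seventh sharp nine) has G♭ as its 7th, and Em11 has D as its 7th.
G♭ up to D is 8 semitones, a half step wider than a perfect fifth, so the interval is augmented.

augmented 5th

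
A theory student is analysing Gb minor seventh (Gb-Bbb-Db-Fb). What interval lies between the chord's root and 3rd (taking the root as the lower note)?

So we need the interval from Gb up to Bbb.
From Gb to Bbb: 3 semitones over a third = minor.

minor third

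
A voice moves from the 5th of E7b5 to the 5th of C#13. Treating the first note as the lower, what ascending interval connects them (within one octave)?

The 5th of E7b5 is Bb; the 5th of C#13 is G#.
From Bb to G#: 10 semitones over a sixth = augmented.

augmented sixth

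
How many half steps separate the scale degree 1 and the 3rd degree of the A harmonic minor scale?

3

The scale is A B C D E F G#.
A up to C is a minor third — 3 semitones.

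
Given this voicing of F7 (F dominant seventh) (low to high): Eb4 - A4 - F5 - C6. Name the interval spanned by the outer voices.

major 13th

The outer voices are Eb4 and C6.
From Eb to C is 21 semitones, exactly the major thirteenth.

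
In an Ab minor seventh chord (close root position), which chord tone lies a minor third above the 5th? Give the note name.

Gb

Abmin7: Ab Cb Eb Gb.
The 5th is Eb. A minor third above Eb is Gb.
Gb is the chord's 7th.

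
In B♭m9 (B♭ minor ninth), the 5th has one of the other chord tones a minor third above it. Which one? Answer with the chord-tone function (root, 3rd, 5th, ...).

B♭ minor ninth: B♭–D♭–F–A♭–C.
The 5th is F. A minor third above F is A♭.
A♭ is the chord's 7th.

7th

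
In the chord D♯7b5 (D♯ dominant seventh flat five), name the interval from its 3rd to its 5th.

D♯7b5: D♯-F𝄪-A-C♯.
That puts F𝄪 below A.
From F𝄪 to A: 2 semitones over a third = diminished.

diminished third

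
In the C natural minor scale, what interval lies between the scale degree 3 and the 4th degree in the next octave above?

major ninth

C natural minor: C D E♭ F G A♭ B♭.
The scale degree 3 is E♭ and the 4th scale degree (up an octave) is F.
Counting 9 letters and 14 half steps from E♭ gives a major ninth.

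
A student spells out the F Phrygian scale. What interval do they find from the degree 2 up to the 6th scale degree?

P5

The scale runs F Gb Ab Bb C Db Eb.
So we need the interval from Gb up to Db.
From Gb to Db is 7 semitones, exactly the perfect fifth.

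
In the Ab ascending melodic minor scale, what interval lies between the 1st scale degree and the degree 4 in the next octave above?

perfect 11th

Ab melodic minor: Ab Bb Cb Db Eb F G.
The 1st scale degree is Ab and the 4th scale degree (up an octave) is Db.
From Ab to Db is 17 semitones, exactly the perfect eleventh.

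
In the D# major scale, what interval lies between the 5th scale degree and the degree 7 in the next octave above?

D# major: D# E# F## G# A# B# C##.
The 5th scale degree is A# and the degree 7 (up an octave) is C##.
A# up to C## spans 10 letter names and 16 semitones — a major tenth.

major tenth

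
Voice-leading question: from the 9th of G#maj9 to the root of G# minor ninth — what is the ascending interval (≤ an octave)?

m7

G#maj9 has A# as its 9th, and G# minor ninth has G# as its root.
7 letter names make it a seventh; at 10 semitones (a half step narrower than major) the quality is minor.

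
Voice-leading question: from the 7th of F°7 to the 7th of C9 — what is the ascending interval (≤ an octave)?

The 7th of F°7 is Ebb; the 7th of C9 is Bb.
From Ebb to Bb: 8 semitones over a fifth = augmented.

A5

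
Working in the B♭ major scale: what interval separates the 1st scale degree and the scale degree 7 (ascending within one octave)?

major seventh

The scale runs B♭ C D E♭ F G A.
The 1st scale degree is B♭ and the 7th scale degree is A.
From B♭ to A is 11 semitones, exactly the major seventh.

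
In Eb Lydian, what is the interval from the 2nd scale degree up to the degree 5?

P4

The scale runs Eb F G A Bb C D.
That puts F below Bb.
From F to Bb is 5 semitones, exactly the perfect fourth.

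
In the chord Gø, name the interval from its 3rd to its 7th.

P5

Gm7b5 (G half-diminished seventh) is spelled G Bb Db F.
So we need the interval from Bb up to F.
From Bb to F is 7 semitones, exactly the perfect fifth.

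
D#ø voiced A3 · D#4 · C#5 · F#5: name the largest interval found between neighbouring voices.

Adjacent intervals: A3→D#4 = augmented fourth; D#4→C#5 = minor seventh; C#5→F#5 = perfect fourth.
The largest is D#4 to C#5, a minor seventh (10 semitones).

minor 7th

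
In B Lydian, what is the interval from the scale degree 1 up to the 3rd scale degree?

The scale runs B C♯ D♯ E♯ F♯ G♯ A♯.
Scale degree 1 = B; 3rd degree = D♯.
B up to D♯ spans 3 letter names and 4 semitones — a major third.

major 3rd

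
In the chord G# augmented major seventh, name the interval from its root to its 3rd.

The chord tones of G#maj7#5 (G# augmented major seventh) are G#, B#, D##, F##.
Root = G#; 3rd = B#.
From G# to B# is 4 semitones, exactly the major third.

major 3rd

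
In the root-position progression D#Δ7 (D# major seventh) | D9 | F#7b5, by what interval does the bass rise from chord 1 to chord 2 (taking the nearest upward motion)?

diminished octave

The roots are D# and D.
From D# to D: 11 semitones over an octave = diminished.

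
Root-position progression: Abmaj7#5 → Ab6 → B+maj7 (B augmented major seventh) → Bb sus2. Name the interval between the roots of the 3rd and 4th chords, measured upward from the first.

diminished 8th

The roots are B and Bb.
From B to Bb: 11 semitones over an octave = diminished.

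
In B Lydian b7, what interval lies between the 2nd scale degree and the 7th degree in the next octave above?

minor thirteenth

Spelling B Lydian b7: B C♯ D♯ E♯ F♯ G♯ A.
2nd scale degree = C♯; scale degree 7 (up an octave) = A.
From C♯ to A: 20 semitones over a thirteenth = minor.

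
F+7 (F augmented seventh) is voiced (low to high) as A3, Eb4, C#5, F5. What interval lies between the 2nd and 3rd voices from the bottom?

A6

Those voices are Eb4 and C#5.
From Eb to C#: 10 semitones over a sixth = augmented.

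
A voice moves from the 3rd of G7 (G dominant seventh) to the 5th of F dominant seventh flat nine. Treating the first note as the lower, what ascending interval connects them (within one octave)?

G7 (G dominant seventh) has B as its 3rd, and F dominant seventh flat nine has C as its 5th.
B up to C is 1 semitone, a half step narrower than a major second, so the interval is minor.

minor second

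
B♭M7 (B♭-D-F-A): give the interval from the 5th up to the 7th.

major 3rd

That puts F below A.
From F to A is 4 semitones, exactly the major third.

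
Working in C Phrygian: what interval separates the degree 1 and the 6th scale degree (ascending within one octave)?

C phrygian: C Db Eb F G Ab Bb.
So we need the interval from C up to Ab.
C up to Ab is 8 semitones, a half step narrower than a major sixth, so the interval is minor.

minor 6th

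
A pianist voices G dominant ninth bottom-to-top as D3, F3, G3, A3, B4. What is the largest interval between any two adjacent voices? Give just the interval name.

major ninth

Adjacent intervals: D3→F3 = minor third; F3→G3 = major second; G3→A3 = major second; A3→B4 = major ninth.
The largest is A3 to B4, a major ninth (14 semitones).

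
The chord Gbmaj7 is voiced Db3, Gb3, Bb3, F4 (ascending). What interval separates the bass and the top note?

The outer voices are Db3 and F4.
From Db to F is 16 semitones, exactly the major tenth.

major tenth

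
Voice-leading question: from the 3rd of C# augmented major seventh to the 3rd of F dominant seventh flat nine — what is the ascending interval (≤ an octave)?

diminished fourth

The 3rd of C# augmented major seventh is E#; the 3rd of F dominant seventh flat nine is A.
E# up to A is 4 semitones, a half step narrower than a perfect fourth, so the interval is diminished.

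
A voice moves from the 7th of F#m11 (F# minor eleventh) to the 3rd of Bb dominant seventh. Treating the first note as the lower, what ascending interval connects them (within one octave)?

m7

F#m11 (F# minor eleventh) has E as its 7th, and Bb dominant seventh has D as its 3rd.
7 letter names make it a seventh; at 10 semitones (a half step narrower than major) the quality is minor.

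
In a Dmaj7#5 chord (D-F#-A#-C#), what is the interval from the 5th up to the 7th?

m3

5th = A#; 7th = C#.
A# up to C# is 3 semitones, a half step narrower than a major third, so the interval is minor.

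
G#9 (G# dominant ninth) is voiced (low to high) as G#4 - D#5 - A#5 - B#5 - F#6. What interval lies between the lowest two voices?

P5

Those voices are G#4 and D#5.
Counting 5 letters and 7 half steps from G# gives a perfect fifth.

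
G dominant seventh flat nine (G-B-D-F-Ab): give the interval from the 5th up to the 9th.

diminished fifth

5th = D; 9th = Ab.
5 letter names make it a fifth; at 6 semitones (a half step narrower than perfect) the quality is diminished.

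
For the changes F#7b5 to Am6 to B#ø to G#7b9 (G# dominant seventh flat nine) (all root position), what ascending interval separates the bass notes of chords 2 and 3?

augmented 2nd

The roots are A and B#.
From A to B#: 3 semitones over a second = augmented.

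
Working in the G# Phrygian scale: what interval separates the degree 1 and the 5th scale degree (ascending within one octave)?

G# phrygian: G# A B C# D# E F#.
The degree 1 is G# and the 5th scale degree is D#.
Counting 5 letters and 7 half steps from G# gives a perfect fifth.

perfect fifth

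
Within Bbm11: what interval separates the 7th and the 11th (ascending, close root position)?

P5

Spelling the chord: Bb-Db-F-Ab-C-Eb.
The 7th is Ab and the 11th is Eb.
Ab up to Eb spans 5 letter names and 7 semitones — a perfect fifth.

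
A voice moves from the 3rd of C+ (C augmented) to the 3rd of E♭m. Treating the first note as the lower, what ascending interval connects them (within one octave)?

C+ (C augmented) has E as its 3rd, and E♭m has G♭ as its 3rd.
From E to G♭: 2 semitones over a third = diminished.

d3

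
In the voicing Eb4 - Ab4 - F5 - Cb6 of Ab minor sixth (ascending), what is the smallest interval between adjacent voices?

P4

Adjacent intervals: Eb4→Ab4 = perfect fourth; Ab4→F5 = major sixth; F5→Cb6 = diminished fifth.
The smallest is Eb4 to Ab4, a perfect fourth (5 semitones).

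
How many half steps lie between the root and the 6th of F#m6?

9

Spelling the chord: F# A C# D#.
F# to D# is a major sixth: 9 semitones.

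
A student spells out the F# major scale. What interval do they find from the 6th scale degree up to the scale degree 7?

major 2nd

The scale runs F# G# A# B C# D# E#.
That puts D# below E#.
Counting 2 letters and 2 half steps from D# gives a major second.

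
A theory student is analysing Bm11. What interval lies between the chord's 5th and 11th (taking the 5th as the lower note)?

Bm11 (B minor eleventh): B, D, F#, A, C#, E.
So we need the interval from F# up to E.
From F# to E: 10 semitones over a seventh = minor.

minor 7th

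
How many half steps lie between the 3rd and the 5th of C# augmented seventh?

4

C#7#5 is spelled C#, E#, G##, B.
E# to G## is a major third: 4 semitones.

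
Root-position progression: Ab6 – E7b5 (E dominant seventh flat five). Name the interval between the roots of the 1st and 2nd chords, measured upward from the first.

The roots are Ab and E.
From Ab to E: 8 semitones over a fifth = augmented.

augmented fifth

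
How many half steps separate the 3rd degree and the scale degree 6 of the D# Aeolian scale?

5

The scale is D# E# F# G# A# B C#.
F# up to B is a perfect fourth — 5 semitones.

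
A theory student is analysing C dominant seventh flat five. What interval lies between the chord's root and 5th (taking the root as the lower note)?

C7b5 is spelled C-E-Gb-Bb.
Root = C; 5th = Gb.
C up to Gb is 6 semitones, a half step narrower than a perfect fifth, so the interval is diminished.

d5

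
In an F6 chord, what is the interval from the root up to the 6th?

F6: F–A–C–D.
Root = F; 6th = D.
Counting 6 letters and 9 half steps from F gives a major sixth.

major 6th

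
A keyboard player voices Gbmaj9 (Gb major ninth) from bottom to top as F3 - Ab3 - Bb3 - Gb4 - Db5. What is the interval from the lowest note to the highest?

minor thirteenth

The outer voices are F3 and Db5.
F up to Db is 20 semitones, a half step narrower than a major thirteenth, so the interval is minor.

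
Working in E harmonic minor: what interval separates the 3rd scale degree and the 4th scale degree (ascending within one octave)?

The scale runs E F# G A B C D#.
3rd scale degree = G; 4th scale degree = A.
From G to A is 2 semitones, exactly the major second.

M2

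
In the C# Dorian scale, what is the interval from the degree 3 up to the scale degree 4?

Spelling the C# Dorian scale: C# D# E F# G# A# B.
Degree 3 = E; degree 4 = F#.
From E to F# is 2 semitones, exactly the major second.

major second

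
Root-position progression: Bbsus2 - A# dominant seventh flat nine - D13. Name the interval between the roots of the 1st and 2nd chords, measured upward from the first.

The roots are Bb and A#.
From Bb to A#: 12 semitones over a seventh = augmented.

augmented seventh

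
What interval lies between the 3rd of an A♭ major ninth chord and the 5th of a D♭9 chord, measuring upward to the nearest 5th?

minor sixth

The 3rd of A♭ major ninth is C; the 5th of D♭9 is A♭.
6 letter names make it a sixth; at 8 semitones (a half step narrower than major) the quality is minor.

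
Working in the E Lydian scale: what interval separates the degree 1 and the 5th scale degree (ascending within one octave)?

The scale runs E F♯ G♯ A♯ B C♯ D♯.
So we need the interval from E up to B.
Counting 5 letters and 7 half steps from E gives a perfect fifth.

perfect 5th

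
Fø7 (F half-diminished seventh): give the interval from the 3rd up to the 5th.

F half-diminished seventh is spelled F, Ab, Cb, Eb.
The 3rd is Ab and the 5th is Cb.
From Ab to Cb: 3 semitones over a third = minor.

m3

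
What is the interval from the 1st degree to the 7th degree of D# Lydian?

major seventh

D# lydian: D# E# F## G## A# B# C##.
1st degree = D#; scale degree 7 = C##.
Counting 7 letters and 11 half steps from D# gives a major seventh.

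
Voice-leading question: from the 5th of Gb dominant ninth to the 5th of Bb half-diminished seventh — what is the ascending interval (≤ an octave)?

minor 3rd

Gb dominant ninth has Db as its 5th, and Bb half-diminished seventh has Fb as its 5th.
From Db to Fb: 3 semitones over a third = minor.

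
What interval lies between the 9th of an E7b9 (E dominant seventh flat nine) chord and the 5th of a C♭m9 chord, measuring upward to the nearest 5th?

The 9th of E7b9 (E dominant seventh flat nine) is F; the 5th of C♭m9 is G♭.
F up to G♭ is 1 semitone, a half step narrower than a major second, so the interval is minor.

minor second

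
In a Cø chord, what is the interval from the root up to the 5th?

C half-diminished seventh is spelled C Eb Gb Bb.
The root is C and the 5th is Gb.
C up to Gb is 6 semitones, a half step narrower than a perfect fifth, so the interval is diminished.

diminished fifth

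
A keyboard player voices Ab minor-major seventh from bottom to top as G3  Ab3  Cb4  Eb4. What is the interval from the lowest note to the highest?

minor sixth

The outer voices are G3 and Eb4.
G up to Eb is 8 semitones, a half step narrower than a major sixth, so the interval is minor.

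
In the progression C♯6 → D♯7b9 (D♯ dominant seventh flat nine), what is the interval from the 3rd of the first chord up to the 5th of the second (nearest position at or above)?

perfect 4th

C♯6 has E♯ as its 3rd, and D♯7b9 (D♯ dominant seventh flat nine) has A♯ as its 5th.
Counting 4 letters and 5 half steps from E♯ gives a perfect fourth.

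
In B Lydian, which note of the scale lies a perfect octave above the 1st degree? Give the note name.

B

The scale is B C# D# E# F# G# A#.
The 1st degree is B; a perfect octave above that is B — scale degree 1.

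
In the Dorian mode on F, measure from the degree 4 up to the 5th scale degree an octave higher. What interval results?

major ninth

The scale runs F G Ab Bb C D Eb.
The degree 4 is Bb and the 5th scale degree (up an octave) is C.
Bb up to C spans 9 letter names and 14 semitones — a major ninth.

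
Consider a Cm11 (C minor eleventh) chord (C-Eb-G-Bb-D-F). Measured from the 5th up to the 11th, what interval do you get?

minor seventh

That puts G below F.
G up to F is 10 semitones, a half step narrower than a major seventh, so the interval is minor.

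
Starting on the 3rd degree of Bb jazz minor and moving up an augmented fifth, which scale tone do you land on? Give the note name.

A

The scale is Bb C Db Eb F G A.
The 3rd degree is Db; an augmented fifth above that is A — scale degree 7.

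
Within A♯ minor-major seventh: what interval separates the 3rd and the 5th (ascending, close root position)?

major 3rd

A♯ minor-major seventh is spelled A♯-C♯-E♯-G𝄪.
3rd = C♯; 5th = E♯.
Counting 3 letters and 4 half steps from C♯ gives a major third.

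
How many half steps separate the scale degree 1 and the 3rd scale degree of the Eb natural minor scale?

The scale is Eb F Gb Ab Bb Cb Db.
Eb up to Gb is a minor third — 3 semitones.

3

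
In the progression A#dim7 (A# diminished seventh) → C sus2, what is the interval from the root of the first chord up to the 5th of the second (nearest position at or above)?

The root of A#dim7 (A# diminished seventh) is A#; the 5th of C sus2 is G.
A# up to G is 9 semitones, a whole step narrower than a major seventh, so the interval is diminished.

d7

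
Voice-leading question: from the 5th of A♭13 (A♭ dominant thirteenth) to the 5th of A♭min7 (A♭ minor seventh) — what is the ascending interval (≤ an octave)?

perfect 1st

A♭13 (A♭ dominant thirteenth) has E♭ as its 5th, and A♭min7 (A♭ minor seventh) has E♭ as its 5th.
E♭ up to E♭ spans 1 letter names and 0 semitones — a perfect unison.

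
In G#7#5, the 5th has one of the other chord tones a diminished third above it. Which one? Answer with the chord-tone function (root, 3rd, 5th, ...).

G#aug7 (G# augmented seventh): G#–B#–D##–F#.
The 5th is D##. A diminished third above D## is F#.
F# is the chord's 7th.

7th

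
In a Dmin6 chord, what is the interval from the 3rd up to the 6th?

Spelling the chord: D F A B.
So we need the interval from F up to B.
F up to B is 6 semitones, a half step wider than a perfect fourth, so the interval is augmented.

A4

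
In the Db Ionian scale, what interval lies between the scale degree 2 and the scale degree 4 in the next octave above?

m10

Db major: Db Eb F Gb Ab Bb C.
That puts Eb below Gb.
Eb up to Gb is 15 semitones, a half step narrower than a major tenth, so the interval is minor.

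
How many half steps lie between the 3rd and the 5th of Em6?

The chord tones of E minor sixth are E, G, B, C♯.
G to B is a major third: 4 semitones.

4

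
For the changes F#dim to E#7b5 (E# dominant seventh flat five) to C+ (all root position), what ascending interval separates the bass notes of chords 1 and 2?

The roots are F# and E#.
From F# to E# is 11 semitones, exactly the major seventh.

major seventh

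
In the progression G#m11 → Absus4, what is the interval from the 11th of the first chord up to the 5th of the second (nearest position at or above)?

diminished third

The 11th of G#m11 is C#; the 5th of Absus4 is Eb.
From C# to Eb: 2 semitones over a third = diminished.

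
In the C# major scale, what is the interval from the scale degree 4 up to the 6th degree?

The scale runs C# D# E# F# G# A# B#.
That puts F# below A#.
From F# to A# is 4 semitones, exactly the major third.

M3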